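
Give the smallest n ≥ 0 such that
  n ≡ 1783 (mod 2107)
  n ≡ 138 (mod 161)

gcd(2107, 161) = 7 and 7 | (138 − 1783), so the pair is consistent; merging gives n ≡ 20746 (mod 48461), where 48461 = lcm(2107, 161).
The solution is unique modulo lcm(2107, 161) = 48461.

20746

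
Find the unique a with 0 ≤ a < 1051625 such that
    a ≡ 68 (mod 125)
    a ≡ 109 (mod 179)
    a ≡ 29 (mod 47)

From a ≡ 68 (mod 125) write a = 68 + 125t. Substituting into a ≡ 109 (mod 179) gives 125t ≡ 41 (mod 179), and since 125⁻¹ ≡ 116 (mod 179), t ≡ 102. Hence a ≡ 68 + 125·102 = 12818 (mod 22375).
From a ≡ 12818 (mod 22375) write a = 12818 + 22375t. Substituting into a ≡ 29 (mod 47) gives 22375t ≡ 42 (mod 47), and since 3⁻¹ ≡ 16 (mod 47), t ≡ 14. Hence a ≡ 12818 + 22375·14 = 326068 (mod 1051625).

326068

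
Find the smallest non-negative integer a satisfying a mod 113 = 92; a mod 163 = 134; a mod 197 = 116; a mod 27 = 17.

57885020

Combine the congruences pairwise.
From a ≡ 92 (mod 113) write a = 92 + 113t. Substituting into a ≡ 134 (mod 163) gives 113t ≡ 42 (mod 163), and since 113⁻¹ ≡ 88 (mod 163), t ≡ 110. Hence a ≡ 92 + 113·110 = 12522 (mod 18419).
From a ≡ 12522 (mod 18419) write a = 12522 + 18419t. Substituting into a ≡ 116 (mod 197) gives 18419t ≡ 5 (mod 197), and since 98⁻¹ ≡ 195 (mod 197), t ≡ 187. Hence a ≡ 12522 + 18419·187 = 3456875 (mod 3628543).
From a ≡ 3456875 (mod 3628543) write a = 3456875 + 3628543t. Substituting into a ≡ 17 (mod 27) gives 3628543t ≡ 6 (mod 27), and since 13⁻¹ ≡ 25 (mod 27), t ≡ 15. Hence a ≡ 3456875 + 3628543·15 = 57885020 (mod 97970661).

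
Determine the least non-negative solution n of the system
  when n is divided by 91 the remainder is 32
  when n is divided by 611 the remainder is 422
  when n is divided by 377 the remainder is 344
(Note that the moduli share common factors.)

65188

Combine the congruences pairwise.
gcd(91, 611) = 13 and 13 | (422 − 32), so the pair is consistent; merging gives n ≡ 1033 (mod 4277), where 4277 = lcm(91, 611).
gcd(4277, 377) = 13 and 13 | (344 − 1033), so the pair is consistent; merging gives n ≡ 65188 (mod 124033), where 124033 = lcm(4277, 377).
The solution is unique modulo lcm(91, 611, 377) = 124033.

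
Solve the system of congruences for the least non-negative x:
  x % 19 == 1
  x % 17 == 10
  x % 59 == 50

4770

The moduli are pairwise coprime; N = 19·17·59 = 19057.
N/19 = 1003; 1003 ≡ 15 (mod 19); 15·14 ≡ 1, so inverse 14.
N/17 = 1121; 1121 ≡ 16 (mod 17); 16·16 ≡ 1, so inverse 16.
N/59 = 323; 323 ≡ 28 (mod 59); 28·19 ≡ 1, so inverse 19.
x ≡ 1·1003·14 + 10·1121·16 + 50·323·19 = 500252.
500252 mod 19057 = 4770.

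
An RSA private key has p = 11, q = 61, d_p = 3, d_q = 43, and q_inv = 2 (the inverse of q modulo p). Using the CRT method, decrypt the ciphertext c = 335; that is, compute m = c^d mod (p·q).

444

m₁ = c^(d_p) mod p: c ≡ 5 (mod 11), and 5^3 mod 11 = 4.
m₂ = c^(d_q) mod q: c ≡ 30 (mod 61), and 30^43 mod 61 = 17.
h = q_inv·(m₁ − m₂) mod p = 2·(4 − 17) mod 11 = 7.
m = m₂ + h·q = 17 + 7·61 = 444.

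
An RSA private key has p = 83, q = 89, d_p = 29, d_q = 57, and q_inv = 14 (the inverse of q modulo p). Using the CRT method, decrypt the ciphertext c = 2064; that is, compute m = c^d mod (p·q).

1121

m₁ = c^(d_p) mod p: c ≡ 72 (mod 83), and 72^29 mod 83 = 42.
m₂ = c^(d_q) mod q: c ≡ 17 (mod 89), and 17^57 mod 89 = 53.
h = q_inv·(m₁ − m₂) mod p = 14·(42 − 53) mod 83 = 12.
m = m₂ + h·q = 53 + 12·89 = 1121.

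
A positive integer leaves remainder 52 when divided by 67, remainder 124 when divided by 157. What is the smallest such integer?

From x ≡ 52 (mod 67) write x = 52 + 67t. Substituting into x ≡ 124 (mod 157) gives 67t ≡ 72 (mod 157), and since 67⁻¹ ≡ 75 (mod 157), t ≡ 62. Hence x ≡ 52 + 67·62 = 4206 (mod 10519).

4206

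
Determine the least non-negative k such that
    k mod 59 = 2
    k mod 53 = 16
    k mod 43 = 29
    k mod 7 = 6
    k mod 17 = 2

Combine the congruences pairwise.
From k ≡ 2 (mod 59) write k = 2 + 59t. Substituting into k ≡ 16 (mod 53) gives 59t ≡ 14 (mod 53), and since 6⁻¹ ≡ 9 (mod 53), t ≡ 20. Hence k ≡ 2 + 59·20 = 1182 (mod 3127).
From k ≡ 1182 (mod 3127) write k = 1182 + 3127t. Substituting into k ≡ 29 (mod 43) gives 3127t ≡ 8 (mod 43), and since 31⁻¹ ≡ 25 (mod 43), t ≡ 28. Hence k ≡ 1182 + 3127·28 = 88738 (mod 134461).
From k ≡ 88738 (mod 134461) write k = 88738 + 134461t. Substituting into k ≡ 6 (mod 7) gives 134461t ≡ 0 (mod 7), and since 5⁻¹ ≡ 3 (mod 7), t ≡ 0. Hence k ≡ 88738 + 134461·0 = 88738 (mod 941227).
From k ≡ 88738 (mod 941227) write k = 88738 + 941227t. Substituting into k ≡ 2 (mod 17) gives 941227t ≡ 4 (mod 17), and since 5⁻¹ ≡ 7 (mod 17), t ≡ 11. Hence k ≡ 88738 + 941227·11 = 10442235 (mod 16000859).

10442235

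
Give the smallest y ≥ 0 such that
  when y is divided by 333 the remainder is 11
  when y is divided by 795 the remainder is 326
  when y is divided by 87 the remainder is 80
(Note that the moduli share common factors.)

gcd(333, 795) = 3 and 3 | (326 − 11), so the pair is consistent; merging gives y ≡ 59951 (mod 88245), where 88245 = lcm(333, 795).
gcd(88245, 87) = 3 and 3 | (80 − 59951), so the pair is consistent; merging gives y ≡ 2001341 (mod 2559105), where 2559105 = lcm(88245, 87).
The solution is unique modulo lcm(333, 795, 87) = 2559105.

2001341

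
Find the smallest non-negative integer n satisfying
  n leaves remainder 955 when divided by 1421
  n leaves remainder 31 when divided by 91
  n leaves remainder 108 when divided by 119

gcd(1421, 91) = 7 and 7 | (31 − 955), so the pair is consistent; merging gives n ≡ 5218 (mod 18473), where 18473 = lcm(1421, 91).
gcd(18473, 119) = 7 and 7 | (108 − 5218), so the pair is consistent; merging gives n ≡ 245367 (mod 314041), where 314041 = lcm(18473, 119).
The solution is unique modulo lcm(1421, 91, 119) = 314041.

245367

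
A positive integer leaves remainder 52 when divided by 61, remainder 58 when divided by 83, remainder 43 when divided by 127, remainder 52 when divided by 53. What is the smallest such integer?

32330052

From k ≡ 52 (mod 61) write k = 52 + 61t. Substituting into k ≡ 58 (mod 83) gives 61t ≡ 6 (mod 83), and since 61⁻¹ ≡ 49 (mod 83), t ≡ 45. Hence k ≡ 52 + 61·45 = 2797 (mod 5063).
From k ≡ 2797 (mod 5063) write k = 2797 + 5063t. Substituting into k ≡ 43 (mod 127) gives 5063t ≡ 40 (mod 127), and since 110⁻¹ ≡ 112 (mod 127), t ≡ 35. Hence k ≡ 2797 + 5063·35 = 180002 (mod 643001).
From k ≡ 180002 (mod 643001) write k = 180002 + 643001t. Substituting into k ≡ 52 (mod 53) gives 643001t ≡ 38 (mod 53), and since 5⁻¹ ≡ 32 (mod 53), t ≡ 50. Hence k ≡ 180002 + 643001·50 = 32330052 (mod 34079053).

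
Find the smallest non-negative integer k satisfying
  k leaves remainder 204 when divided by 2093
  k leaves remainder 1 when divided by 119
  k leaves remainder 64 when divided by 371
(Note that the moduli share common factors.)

1584605

gcd(2093, 119) = 7 and 7 | (1 − 204), so the pair is consistent; merging gives k ≡ 19041 (mod 35581), where 35581 = lcm(2093, 119).
gcd(35581, 371) = 7 and 7 | (64 − 19041), so the pair is consistent; merging gives k ≡ 1584605 (mod 1885793), where 1885793 = lcm(35581, 371).
The solution is unique modulo lcm(2093, 119, 371) = 1885793.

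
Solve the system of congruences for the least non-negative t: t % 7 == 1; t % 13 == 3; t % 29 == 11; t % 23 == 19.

939

The moduli are pairwise coprime; N = 7·13·29·23 = 60697.
N/7 = 8671; 8671 ≡ 5 (mod 7); 5·3 ≡ 1, so inverse 3.
N/13 = 4669; 4669 ≡ 2 (mod 13); 2·7 ≡ 1, so inverse 7.
N/29 = 2093; 2093 ≡ 5 (mod 29); 5·6 ≡ 1, so inverse 6.
N/23 = 2639; 2639 ≡ 17 (mod 23); 17·19 ≡ 1, so inverse 19.
t ≡ 1·8671·3 + 3·4669·7 + 11·2093·6 + 19·2639·19 = 1214879.
1214879 mod 60697 = 939.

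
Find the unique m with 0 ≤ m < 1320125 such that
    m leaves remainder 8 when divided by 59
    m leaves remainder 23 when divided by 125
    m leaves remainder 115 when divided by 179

1199773

From m ≡ 8 (mod 59) write m = 8 + 59t. Substituting into m ≡ 23 (mod 125) gives 59t ≡ 15 (mod 125), and since 59⁻¹ ≡ 89 (mod 125), t ≡ 85. Hence m ≡ 8 + 59·85 = 5023 (mod 7375).
From m ≡ 5023 (mod 7375) write m = 5023 + 7375t. Substituting into m ≡ 115 (mod 179) gives 7375t ≡ 104 (mod 179), and since 36⁻¹ ≡ 5 (mod 179), t ≡ 162. Hence m ≡ 5023 + 7375·162 = 1199773 (mod 1320125).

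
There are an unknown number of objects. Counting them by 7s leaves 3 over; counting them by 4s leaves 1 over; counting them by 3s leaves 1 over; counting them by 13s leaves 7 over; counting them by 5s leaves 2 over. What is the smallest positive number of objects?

3517

The moduli are pairwise coprime; M = 7·4·3·13·5 = 5460.
M/7 = 780; 780 ≡ 3 (mod 7); 3·5 ≡ 1, so inverse 5.
M/4 = 1365; 1365 ≡ 1 (mod 4), inverse 1.
M/3 = 1820; 1820 ≡ 2 (mod 3); 2·2 ≡ 1, so inverse 2.
M/13 = 420; 420 ≡ 4 (mod 13); 4·10 ≡ 1, so inverse 10.
M/5 = 1092; 1092 ≡ 2 (mod 5); 2·3 ≡ 1, so inverse 3.
N ≡ 3·780·5 + 1·1365·1 + 1·1820·2 + 7·420·10 + 2·1092·3 = 52657.
52657 mod 5460 = 3517.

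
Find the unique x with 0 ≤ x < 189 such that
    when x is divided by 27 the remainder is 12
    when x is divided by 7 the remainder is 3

From x ≡ 12 (mod 27) write x = 12 + 27t. Substituting into x ≡ 3 (mod 7) gives 27t ≡ 5 (mod 7), and since 6⁻¹ ≡ 6 (mod 7), t ≡ 2. Hence x ≡ 12 + 27·2 = 66 (mod 189).

66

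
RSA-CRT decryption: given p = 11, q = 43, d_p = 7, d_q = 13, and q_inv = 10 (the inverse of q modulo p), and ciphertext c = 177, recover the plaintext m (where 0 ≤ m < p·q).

463

m₁ = c^(d_p) mod p: c ≡ 1 (mod 11), and 1^7 mod 11 = 1.
m₂ = c^(d_q) mod q: c ≡ 5 (mod 43), and 5^13 mod 43 = 33.
h = q_inv·(m₁ − m₂) mod p = 10·(1 − 33) mod 11 = 10.
m = m₂ + h·q = 33 + 10·43 = 463.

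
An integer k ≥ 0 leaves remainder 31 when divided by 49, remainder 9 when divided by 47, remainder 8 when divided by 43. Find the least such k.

98521

The moduli are pairwise coprime; N = 49·47·43 = 99029.
N/49 = 2021; 2021 ≡ 12 (mod 49); 12·45 ≡ 1, so inverse 45.
N/47 = 2107; 2107 ≡ 39 (mod 47); 39·41 ≡ 1, so inverse 41.
N/43 = 2303; 2303 ≡ 24 (mod 43); 24·9 ≡ 1, so inverse 9.
k ≡ 31·2021·45 + 9·2107·41 + 8·2303·9 = 3762594.
3762594 mod 99029 = 98521.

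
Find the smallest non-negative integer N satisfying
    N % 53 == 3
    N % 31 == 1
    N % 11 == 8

745

The moduli are pairwise coprime; M = 53·31·11 = 18073.
M/53 = 341; 341 ≡ 23 (mod 53); 23·30 ≡ 1, so inverse 30.
M/31 = 583; 583 ≡ 25 (mod 31); 25·5 ≡ 1, so inverse 5.
M/11 = 1643; 1643 ≡ 4 (mod 11); 4·3 ≡ 1, so inverse 3.
N ≡ 3·341·30 + 1·583·5 + 8·1643·3 = 73037.
73037 mod 18073 = 745.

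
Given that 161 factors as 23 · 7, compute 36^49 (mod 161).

50

Mod 23: 36 ≡ 13; by Fermat, exponent reduces to 49 mod 22 = 5; 13^5 ≡ 4 (mod 23).
Mod 7: 36 ≡ 1; by Fermat, exponent reduces to 49 mod 6 = 1; 1^1 ≡ 1 (mod 7).
Combine by CRT: x ≡ 4 (mod 23), x ≡ 1 (mod 7) ⇒ x ≡ 50 (mod 161).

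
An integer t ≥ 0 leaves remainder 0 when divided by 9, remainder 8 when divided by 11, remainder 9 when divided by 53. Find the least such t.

3825

From t ≡ 0 (mod 9) write t = 0 + 9s. Substituting into t ≡ 8 (mod 11) gives 9s ≡ 8 (mod 11), and since 9⁻¹ ≡ 5 (mod 11), s ≡ 7. Hence t ≡ 0 + 9·7 = 63 (mod 99).
From t ≡ 63 (mod 99) write t = 63 + 99s. Substituting into t ≡ 9 (mod 53) gives 99s ≡ 52 (mod 53), and since 46⁻¹ ≡ 15 (mod 53), s ≡ 38. Hence t ≡ 63 + 99·38 = 3825 (mod 5247).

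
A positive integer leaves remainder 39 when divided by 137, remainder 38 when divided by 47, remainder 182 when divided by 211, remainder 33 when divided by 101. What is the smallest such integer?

122040050

From x ≡ 39 (mod 137) write x = 39 + 137t. Substituting into x ≡ 38 (mod 47) gives 137t ≡ 46 (mod 47), and since 43⁻¹ ≡ 35 (mod 47), t ≡ 12. Hence x ≡ 39 + 137·12 = 1683 (mod 6439).
From x ≡ 1683 (mod 6439) write x = 1683 + 6439t. Substituting into x ≡ 182 (mod 211) gives 6439t ≡ 187 (mod 211), and since 109⁻¹ ≡ 151 (mod 211), t ≡ 174. Hence x ≡ 1683 + 6439·174 = 1122069 (mod 1358629).
From x ≡ 1122069 (mod 1358629) write x = 1122069 + 1358629t. Substituting into x ≡ 33 (mod 101) gives 1358629t ≡ 74 (mod 101), and since 78⁻¹ ≡ 79 (mod 101), t ≡ 89. Hence x ≡ 1122069 + 1358629·89 = 122040050 (mod 137221529).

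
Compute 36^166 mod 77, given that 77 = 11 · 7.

Mod 11: 36 ≡ 3; by Fermat, exponent reduces to 166 mod 10 = 6; 3^6 ≡ 3 (mod 11).
Mod 7: 36 ≡ 1; by Fermat, exponent reduces to 166 mod 6 = 4; 1^4 ≡ 1 (mod 7).
Combine by CRT: x ≡ 3 (mod 11), x ≡ 1 (mod 7) ⇒ x ≡ 36 (mod 77).

36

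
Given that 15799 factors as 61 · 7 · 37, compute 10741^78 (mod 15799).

4145

Mod 61: 10741 ≡ 5; by Fermat, exponent reduces to 78 mod 60 = 18; 5^18 ≡ 58 (mod 61).
Mod 7: 10741 ≡ 3; since 6 | 78, by Fermat 3^78 ≡ 1 (mod 7).
Mod 37: 10741 ≡ 11; by Fermat, exponent reduces to 78 mod 36 = 6; 11^6 ≡ 1 (mod 37).
Combine by CRT: x ≡ 58 (mod 61), x ≡ 1 (mod 7), x ≡ 1 (mod 37) ⇒ x ≡ 4145 (mod 15799).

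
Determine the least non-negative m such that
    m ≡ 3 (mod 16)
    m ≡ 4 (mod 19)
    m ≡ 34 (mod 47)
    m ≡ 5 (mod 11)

From m ≡ 3 (mod 16) write m = 3 + 16t. Substituting into m ≡ 4 (mod 19) gives 16t ≡ 1 (mod 19), and since 16⁻¹ ≡ 6 (mod 19), t ≡ 6. Hence m ≡ 3 + 16·6 = 99 (mod 304).
From m ≡ 99 (mod 304) write m = 99 + 304t. Substituting into m ≡ 34 (mod 47) gives 304t ≡ 29 (mod 47), and since 22⁻¹ ≡ 15 (mod 47), t ≡ 12. Hence m ≡ 99 + 304·12 = 3747 (mod 14288).
From m ≡ 3747 (mod 14288) write m = 3747 + 14288t. Substituting into m ≡ 5 (mod 11) gives 14288t ≡ 9 (mod 11), and since 10⁻¹ ≡ 10 (mod 11), t ≡ 2. Hence m ≡ 3747 + 14288·2 = 32323 (mod 157168).

32323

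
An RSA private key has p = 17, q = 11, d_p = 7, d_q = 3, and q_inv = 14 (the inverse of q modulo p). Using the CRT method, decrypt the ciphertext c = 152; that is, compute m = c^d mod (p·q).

135

m₁ = c^(d_p) mod p: c ≡ 16 (mod 17), and 16^7 mod 17 = 16.
m₂ = c^(d_q) mod q: c ≡ 9 (mod 11), and 9^3 mod 11 = 3.
h = q_inv·(m₁ − m₂) mod p = 14·(16 − 3) mod 17 = 12.
m = m₂ + h·q = 3 + 12·11 = 135.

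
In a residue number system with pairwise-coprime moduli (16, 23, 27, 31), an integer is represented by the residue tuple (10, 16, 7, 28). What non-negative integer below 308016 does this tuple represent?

302650

From x ≡ 10 (mod 16) write x = 10 + 16t. Substituting into x ≡ 16 (mod 23) gives 16t ≡ 6 (mod 23), and since 16⁻¹ ≡ 13 (mod 23), t ≡ 9. Hence x ≡ 10 + 16·9 = 154 (mod 368).
From x ≡ 154 (mod 368) write x = 154 + 368t. Substituting into x ≡ 7 (mod 27) gives 368t ≡ 15 (mod 27), and since 17⁻¹ ≡ 8 (mod 27), t ≡ 12. Hence x ≡ 154 + 368·12 = 4570 (mod 9936).
From x ≡ 4570 (mod 9936) write x = 4570 + 9936t. Substituting into x ≡ 28 (mod 31) gives 9936t ≡ 15 (mod 31), and since 16⁻¹ ≡ 2 (mod 31), t ≡ 30. Hence x ≡ 4570 + 9936·30 = 302650 (mod 308016).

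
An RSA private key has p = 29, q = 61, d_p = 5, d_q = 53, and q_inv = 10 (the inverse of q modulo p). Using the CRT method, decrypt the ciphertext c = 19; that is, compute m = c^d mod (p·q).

717

m₁ = c^(d_p) mod p: c ≡ 19 (mod 29), and 19^5 mod 29 = 21.
m₂ = c^(d_q) mod q: c ≡ 19 (mod 61), and 19^53 mod 61 = 46.
h = q_inv·(m₁ − m₂) mod p = 10·(21 − 46) mod 29 = 11.
m = m₂ + h·q = 46 + 11·61 = 717.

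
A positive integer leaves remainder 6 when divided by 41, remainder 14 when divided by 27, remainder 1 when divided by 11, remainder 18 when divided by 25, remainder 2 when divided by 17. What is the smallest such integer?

369293

Combine the congruences pairwise.
From x ≡ 6 (mod 41) write x = 6 + 41t. Substituting into x ≡ 14 (mod 27) gives 41t ≡ 8 (mod 27), and since 14⁻¹ ≡ 2 (mod 27), t ≡ 16. Hence x ≡ 6 + 41·16 = 662 (mod 1107).
From x ≡ 662 (mod 1107) write x = 662 + 1107t. Substituting into x ≡ 1 (mod 11) gives 1107t ≡ 10 (mod 11), and since 7⁻¹ ≡ 8 (mod 11), t ≡ 3. Hence x ≡ 662 + 1107·3 = 3983 (mod 12177).
From x ≡ 3983 (mod 12177) write x = 3983 + 12177t. Substituting into x ≡ 18 (mod 25) gives 12177t ≡ 10 (mod 25), and since 2⁻¹ ≡ 13 (mod 25), t ≡ 5. Hence x ≡ 3983 + 12177·5 = 64868 (mod 304425).
From x ≡ 64868 (mod 304425) write x = 64868 + 304425t. Substituting into x ≡ 2 (mod 17) gives 304425t ≡ 6 (mod 17), and since 6⁻¹ ≡ 3 (mod 17), t ≡ 1. Hence x ≡ 64868 + 304425·1 = 369293 (mod 5175225).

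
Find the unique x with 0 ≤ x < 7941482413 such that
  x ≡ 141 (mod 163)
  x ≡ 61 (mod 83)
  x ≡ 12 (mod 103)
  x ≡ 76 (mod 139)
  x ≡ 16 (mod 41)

180314490

From x ≡ 141 (mod 163) write x = 141 + 163t. Substituting into x ≡ 61 (mod 83) gives 163t ≡ 3 (mod 83), and since 80⁻¹ ≡ 55 (mod 83), t ≡ 82. Hence x ≡ 141 + 163·82 = 13507 (mod 13529).
From x ≡ 13507 (mod 13529) write x = 13507 + 13529t. Substituting into x ≡ 12 (mod 103) gives 13529t ≡ 101 (mod 103), and since 36⁻¹ ≡ 83 (mod 103), t ≡ 40. Hence x ≡ 13507 + 13529·40 = 554667 (mod 1393487).
From x ≡ 554667 (mod 1393487) write x = 554667 + 1393487t. Substituting into x ≡ 76 (mod 139) gives 1393487t ≡ 19 (mod 139), and since 12⁻¹ ≡ 58 (mod 139), t ≡ 129. Hence x ≡ 554667 + 1393487·129 = 180314490 (mod 193694693).
From x ≡ 180314490 (mod 193694693) write x = 180314490 + 193694693t. Substituting into x ≡ 16 (mod 41) gives 193694693t ≡ 0 (mod 41), and since 33⁻¹ ≡ 5 (mod 41), t ≡ 0. Hence x ≡ 180314490 + 193694693·0 = 180314490 (mod 7941482413).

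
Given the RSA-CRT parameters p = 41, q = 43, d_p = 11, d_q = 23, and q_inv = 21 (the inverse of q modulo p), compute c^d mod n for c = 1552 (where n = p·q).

m₁ = c^(d_p) mod p: c ≡ 35 (mod 41), and 35^11 mod 41 = 13.
m₂ = c^(d_q) mod q: c ≡ 4 (mod 43), and 4^23 mod 43 = 16.
h = q_inv·(m₁ − m₂) mod p = 21·(13 − 16) mod 41 = 19.
m = m₂ + h·q = 16 + 19·43 = 833.

833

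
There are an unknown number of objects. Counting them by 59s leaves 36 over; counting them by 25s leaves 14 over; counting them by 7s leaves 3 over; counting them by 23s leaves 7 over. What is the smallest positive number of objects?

The moduli are pairwise coprime; M = 59·25·7·23 = 237475.
M/59 = 4025; 4025 ≡ 13 (mod 59); 13·50 ≡ 1, so inverse 50.
M/25 = 9499; 9499 ≡ 24 (mod 25); 24·24 ≡ 1, so inverse 24.
M/7 = 33925; 33925 ≡ 3 (mod 7); 3·5 ≡ 1, so inverse 5.
M/23 = 10325; 10325 ≡ 21 (mod 23); 21·11 ≡ 1, so inverse 11.
N ≡ 36·4025·50 + 14·9499·24 + 3·33925·5 + 7·10325·11 = 11740564.
11740564 mod 237475 = 104289.

104289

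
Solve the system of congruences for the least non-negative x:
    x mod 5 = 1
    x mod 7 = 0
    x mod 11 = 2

266

The moduli are pairwise coprime; N = 5·7·11 = 385.
N/5 = 77; 77 ≡ 2 (mod 5); 2·3 ≡ 1, so inverse 3.
N/7 = 55; 55 ≡ 6 (mod 7); 6·6 ≡ 1, so inverse 6.
N/11 = 35; 35 ≡ 2 (mod 11); 2·6 ≡ 1, so inverse 6.
x ≡ 1·77·3 + 0·55·6 + 2·35·6 = 651.
651 mod 385 = 266.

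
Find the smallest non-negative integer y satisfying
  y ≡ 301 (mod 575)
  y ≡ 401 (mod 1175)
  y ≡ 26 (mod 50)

gcd(575, 1175) = 25 and 25 | (401 − 301), so the pair is consistent; merging gives y ≡ 22726 (mod 27025), where 27025 = lcm(575, 1175).
gcd(27025, 50) = 25 and 25 | (26 − 22726), so the pair is consistent; merging gives y ≡ 22726 (mod 54050), where 54050 = lcm(27025, 50).
The solution is unique modulo lcm(575, 1175, 50) = 54050.

22726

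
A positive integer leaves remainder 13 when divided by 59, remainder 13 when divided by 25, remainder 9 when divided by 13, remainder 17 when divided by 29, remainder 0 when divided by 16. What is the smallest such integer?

The moduli are pairwise coprime; M = 59·25·13·29·16 = 8897200.
M/59 = 150800; 150800 ≡ 55 (mod 59); 55·44 ≡ 1, so inverse 44.
M/25 = 355888; 355888 ≡ 13 (mod 25); 13·2 ≡ 1, so inverse 2.
M/13 = 684400; 684400 ≡ 2 (mod 13); 2·7 ≡ 1, so inverse 7.
M/29 = 306800; 306800 ≡ 9 (mod 29); 9·13 ≡ 1, so inverse 13.
M/16 = 556075; 556075 ≡ 11 (mod 16); 11·3 ≡ 1, so inverse 3.
N ≡ 13·150800·44 + 13·355888·2 + 9·684400·7 + 17·306800·13 + 0·556075·3 = 206430688.
206430688 mod 8897200 = 1795088.

1795088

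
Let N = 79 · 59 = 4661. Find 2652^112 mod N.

Mod 79: 2652 ≡ 45; by Fermat, exponent reduces to 112 mod 78 = 34; 45^34 ≡ 20 (mod 79).
Mod 59: 2652 ≡ 56; by Fermat, exponent reduces to 112 mod 58 = 54; 56^54 ≡ 51 (mod 59).
Combine by CRT: x ≡ 20 (mod 79), x ≡ 51 (mod 59) ⇒ x ≡ 2706 (mod 4661).

2706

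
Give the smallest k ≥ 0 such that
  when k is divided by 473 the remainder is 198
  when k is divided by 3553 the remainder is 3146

Combine the congruences pairwise.
gcd(473, 3553) = 11 and 11 | (3146 − 198), so the pair is consistent; merging gives k ≡ 84865 (mod 152779), where 152779 = lcm(473, 3553).
The solution is unique modulo lcm(473, 3553) = 152779.

84865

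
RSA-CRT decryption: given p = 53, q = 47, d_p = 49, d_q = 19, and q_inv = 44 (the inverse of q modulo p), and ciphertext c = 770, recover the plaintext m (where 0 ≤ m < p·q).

1818

m₁ = c^(d_p) mod p: c ≡ 28 (mod 53), and 28^49 mod 53 = 16.
m₂ = c^(d_q) mod q: c ≡ 18 (mod 47), and 18^19 mod 47 = 32.
h = q_inv·(m₁ − m₂) mod p = 44·(16 − 32) mod 53 = 38.
m = m₂ + h·q = 32 + 38·47 = 1818.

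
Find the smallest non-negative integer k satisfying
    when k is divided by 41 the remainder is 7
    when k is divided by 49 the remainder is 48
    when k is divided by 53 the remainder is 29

The moduli are pairwise coprime; N = 41·49·53 = 106477.
N/41 = 2597; 2597 ≡ 14 (mod 41); 14·3 ≡ 1, so inverse 3.
N/49 = 2173; 2173 ≡ 17 (mod 49); 17·26 ≡ 1, so inverse 26.
N/53 = 2009; 2009 ≡ 48 (mod 53); 48·21 ≡ 1, so inverse 21.
k ≡ 7·2597·3 + 48·2173·26 + 29·2009·21 = 3989922.
3989922 mod 106477 = 50273.

50273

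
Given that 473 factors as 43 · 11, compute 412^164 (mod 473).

53

Mod 43: 412 ≡ 25; by Fermat, exponent reduces to 164 mod 42 = 38; 25^38 ≡ 10 (mod 43).
Mod 11: 412 ≡ 5; by Fermat, exponent reduces to 164 mod 10 = 4; 5^4 ≡ 9 (mod 11).
Combine by CRT: x ≡ 10 (mod 43), x ≡ 9 (mod 11) ⇒ x ≡ 53 (mod 473).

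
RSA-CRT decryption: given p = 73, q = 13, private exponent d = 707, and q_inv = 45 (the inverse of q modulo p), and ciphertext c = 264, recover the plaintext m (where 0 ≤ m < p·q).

d_p = d mod (p−1) = 707 mod 72 = 59; d_q = d mod (q−1) = 11.
m₁ = c^(d_p) mod p: c ≡ 45 (mod 73), and 45^59 mod 73 = 42.
m₂ = c^(d_q) mod q: c ≡ 4 (mod 13), and 4^11 mod 13 = 10.
h = q_inv·(m₁ − m₂) mod p = 45·(42 − 10) mod 73 = 53.
m = m₂ + h·q = 10 + 53·13 = 699.

699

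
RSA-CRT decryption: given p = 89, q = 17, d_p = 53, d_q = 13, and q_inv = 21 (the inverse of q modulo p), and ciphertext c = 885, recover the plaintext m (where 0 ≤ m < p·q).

69

m₁ = c^(d_p) mod p: c ≡ 84 (mod 89), and 84^53 mod 89 = 69.
m₂ = c^(d_q) mod q: c ≡ 1 (mod 17), and 1^13 mod 17 = 1.
h = q_inv·(m₁ − m₂) mod p = 21·(69 − 1) mod 89 = 4.
m = m₂ + h·q = 1 + 4·17 = 69.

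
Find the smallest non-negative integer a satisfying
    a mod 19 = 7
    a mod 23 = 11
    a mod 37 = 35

From a ≡ 7 (mod 19) write a = 7 + 19t. Substituting into a ≡ 11 (mod 23) gives 19t ≡ 4 (mod 23), and since 19⁻¹ ≡ 17 (mod 23), t ≡ 22. Hence a ≡ 7 + 19·22 = 425 (mod 437).
From a ≡ 425 (mod 437) write a = 425 + 437t. Substituting into a ≡ 35 (mod 37) gives 437t ≡ 17 (mod 37), and since 30⁻¹ ≡ 21 (mod 37), t ≡ 24. Hence a ≡ 425 + 437·24 = 10913 (mod 16169).

10913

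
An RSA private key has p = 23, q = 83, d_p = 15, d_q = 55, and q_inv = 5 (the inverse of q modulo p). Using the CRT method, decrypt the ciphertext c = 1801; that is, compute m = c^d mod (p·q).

m₁ = c^(d_p) mod p: c ≡ 7 (mod 23), and 7^15 mod 23 = 14.
m₂ = c^(d_q) mod q: c ≡ 58 (mod 83), and 58^55 mod 83 = 53.
h = q_inv·(m₁ − m₂) mod p = 5·(14 − 53) mod 23 = 12.
m = m₂ + h·q = 53 + 12·83 = 1049.

1049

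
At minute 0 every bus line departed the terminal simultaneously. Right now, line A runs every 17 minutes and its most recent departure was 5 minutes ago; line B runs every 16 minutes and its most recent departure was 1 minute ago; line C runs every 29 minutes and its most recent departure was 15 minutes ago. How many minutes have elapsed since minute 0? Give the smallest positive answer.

From t ≡ 5 (mod 17) write t = 5 + 17s. Substituting into t ≡ 1 (mod 16) gives 17s ≡ 12 (mod 16), and since 1⁻¹ ≡ 1 (mod 16), s ≡ 12. Hence t ≡ 5 + 17·12 = 209 (mod 272).
From t ≡ 209 (mod 272) write t = 209 + 272s. Substituting into t ≡ 15 (mod 29) gives 272s ≡ 9 (mod 29), and since 11⁻¹ ≡ 8 (mod 29), s ≡ 14. Hence t ≡ 209 + 272·14 = 4017 (mod 7888).

4017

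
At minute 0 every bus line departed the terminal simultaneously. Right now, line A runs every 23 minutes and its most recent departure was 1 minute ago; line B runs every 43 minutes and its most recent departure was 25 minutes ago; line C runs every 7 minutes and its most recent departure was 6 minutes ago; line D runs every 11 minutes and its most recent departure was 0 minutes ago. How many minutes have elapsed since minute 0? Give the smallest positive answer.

From t ≡ 1 (mod 23) write t = 1 + 23s. Substituting into t ≡ 25 (mod 43) gives 23s ≡ 24 (mod 43), and since 23⁻¹ ≡ 15 (mod 43), s ≡ 16. Hence t ≡ 1 + 23·16 = 369 (mod 989).
From t ≡ 369 (mod 989) write t = 369 + 989s. Substituting into t ≡ 6 (mod 7) gives 989s ≡ 1 (mod 7), and since 2⁻¹ ≡ 4 (mod 7), s ≡ 4. Hence t ≡ 369 + 989·4 = 4325 (mod 6923).
From t ≡ 4325 (mod 6923) write t = 4325 + 6923s. Substituting into t ≡ 0 (mod 11) gives 6923s ≡ 9 (mod 11), and since 4⁻¹ ≡ 3 (mod 11), s ≡ 5. Hence t ≡ 4325 + 6923·5 = 38940 (mod 76153).

38940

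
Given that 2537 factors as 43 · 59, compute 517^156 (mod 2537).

Mod 43: 517 ≡ 1; by Fermat, exponent reduces to 156 mod 42 = 30; 1^30 ≡ 1 (mod 43).
Mod 59: 517 ≡ 45; by Fermat, exponent reduces to 156 mod 58 = 40; 45^40 ≡ 5 (mod 59).
Combine by CRT: x ≡ 1 (mod 43), x ≡ 5 (mod 59) ⇒ x ≡ 1893 (mod 2537).

1893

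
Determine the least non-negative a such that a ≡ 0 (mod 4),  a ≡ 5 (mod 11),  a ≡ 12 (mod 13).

324

The moduli are pairwise coprime; N = 4·11·13 = 572.
N/4 = 143; 143 ≡ 3 (mod 4); 3·3 ≡ 1, so inverse 3.
N/11 = 52; 52 ≡ 8 (mod 11); 8·7 ≡ 1, so inverse 7.
N/13 = 44; 44 ≡ 5 (mod 13); 5·8 ≡ 1, so inverse 8.
a ≡ 0·143·3 + 5·52·7 + 12·44·8 = 6044.
6044 mod 572 = 324.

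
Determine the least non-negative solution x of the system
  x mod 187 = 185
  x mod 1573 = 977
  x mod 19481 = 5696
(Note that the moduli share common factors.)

Combine the congruences pairwise.
gcd(187, 1573) = 11 and 11 | (977 − 185), so the pair is consistent; merging gives x ≡ 22999 (mod 26741), where 26741 = lcm(187, 1573).
gcd(26741, 19481) = 121 and 121 | (5696 − 22999), so the pair is consistent; merging gives x ≡ 3044732 (mod 4305301), where 4305301 = lcm(26741, 19481).
The solution is unique modulo lcm(187, 1573, 19481) = 4305301.

3044732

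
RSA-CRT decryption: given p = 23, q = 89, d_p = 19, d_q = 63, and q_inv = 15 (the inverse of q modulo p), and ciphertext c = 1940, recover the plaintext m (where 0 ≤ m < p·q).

303

m₁ = c^(d_p) mod p: c ≡ 8 (mod 23), and 8^19 mod 23 = 4.
m₂ = c^(d_q) mod q: c ≡ 71 (mod 89), and 71^63 mod 89 = 36.
h = q_inv·(m₁ − m₂) mod p = 15·(4 − 36) mod 23 = 3.
m = m₂ + h·q = 36 + 3·89 = 303.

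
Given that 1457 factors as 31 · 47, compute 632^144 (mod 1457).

1132

Mod 31: 632 ≡ 12; by Fermat, exponent reduces to 144 mod 30 = 24; 12^24 ≡ 16 (mod 31).
Mod 47: 632 ≡ 21; by Fermat, exponent reduces to 144 mod 46 = 6; 21^6 ≡ 4 (mod 47).
Combine by CRT: x ≡ 16 (mod 31), x ≡ 4 (mod 47) ⇒ x ≡ 1132 (mod 1457).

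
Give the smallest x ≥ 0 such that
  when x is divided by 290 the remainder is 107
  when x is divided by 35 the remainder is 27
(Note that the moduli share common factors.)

1847

Combine the congruences pairwise.
gcd(290, 35) = 5 and 5 | (27 − 107), so the pair is consistent; merging gives x ≡ 1847 (mod 2030), where 2030 = lcm(290, 35).
The solution is unique modulo lcm(290, 35) = 2030.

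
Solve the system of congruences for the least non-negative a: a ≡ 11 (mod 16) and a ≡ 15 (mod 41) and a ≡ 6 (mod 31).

The moduli are pairwise coprime; N = 16·41·31 = 20336.
N/16 = 1271; 1271 ≡ 7 (mod 16); 7·7 ≡ 1, so inverse 7.
N/41 = 496; 496 ≡ 4 (mod 41); 4·31 ≡ 1, so inverse 31.
N/31 = 656; 656 ≡ 5 (mod 31); 5·25 ≡ 1, so inverse 25.
a ≡ 11·1271·7 + 15·496·31 + 6·656·25 = 426907.
426907 mod 20336 = 20187.

20187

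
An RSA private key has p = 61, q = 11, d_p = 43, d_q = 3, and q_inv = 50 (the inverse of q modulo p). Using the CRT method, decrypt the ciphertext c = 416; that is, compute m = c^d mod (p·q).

m₁ = c^(d_p) mod p: c ≡ 50 (mod 61), and 50^43 mod 61 = 11.
m₂ = c^(d_q) mod q: c ≡ 9 (mod 11), and 9^3 mod 11 = 3.
h = q_inv·(m₁ − m₂) mod p = 50·(11 − 3) mod 61 = 34.
m = m₂ + h·q = 3 + 34·11 = 377.

377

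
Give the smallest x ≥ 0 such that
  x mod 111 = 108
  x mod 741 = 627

Combine the congruences pairwise.
gcd(111, 741) = 3 and 3 | (627 − 108), so the pair is consistent; merging gives x ≡ 27303 (mod 27417), where 27417 = lcm(111, 741).
The solution is unique modulo lcm(111, 741) = 27417.

27303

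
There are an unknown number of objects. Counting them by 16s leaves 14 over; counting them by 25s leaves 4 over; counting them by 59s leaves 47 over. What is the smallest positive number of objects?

The moduli are pairwise coprime; M = 16·25·59 = 23600.
M/16 = 1475; 1475 ≡ 3 (mod 16); 3·11 ≡ 1, so inverse 11.
M/25 = 944; 944 ≡ 19 (mod 25); 19·4 ≡ 1, so inverse 4.
M/59 = 400; 400 ≡ 46 (mod 59); 46·9 ≡ 1, so inverse 9.
N ≡ 14·1475·11 + 4·944·4 + 47·400·9 = 411454.
411454 mod 23600 = 10254.

10254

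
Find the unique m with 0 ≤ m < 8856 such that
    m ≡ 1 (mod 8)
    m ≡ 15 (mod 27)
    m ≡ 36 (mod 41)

3849

The moduli are pairwise coprime; N = 8·27·41 = 8856.
N/8 = 1107; 1107 ≡ 3 (mod 8); 3·3 ≡ 1, so inverse 3.
N/27 = 328; 328 ≡ 4 (mod 27); 4·7 ≡ 1, so inverse 7.
N/41 = 216; 216 ≡ 11 (mod 41); 11·15 ≡ 1, so inverse 15.
m ≡ 1·1107·3 + 15·328·7 + 36·216·15 = 154401.
154401 mod 8856 = 3849.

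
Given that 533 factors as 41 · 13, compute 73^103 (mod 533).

460

Mod 41: 73 ≡ 32; by Fermat, exponent reduces to 103 mod 40 = 23; 32^23 ≡ 9 (mod 41).
Mod 13: 73 ≡ 8; by Fermat, exponent reduces to 103 mod 12 = 7; 8^7 ≡ 5 (mod 13).
Combine by CRT: x ≡ 9 (mod 41), x ≡ 5 (mod 13) ⇒ x ≡ 460 (mod 533).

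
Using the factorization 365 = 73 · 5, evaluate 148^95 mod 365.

32

Mod 73: 148 ≡ 2; by Fermat, exponent reduces to 95 mod 72 = 23; 2^23 ≡ 32 (mod 73).
Mod 5: 148 ≡ 3; by Fermat, exponent reduces to 95 mod 4 = 3; 3^3 ≡ 2 (mod 5).
Combine by CRT: x ≡ 32 (mod 73), x ≡ 2 (mod 5) ⇒ x ≡ 32 (mod 365).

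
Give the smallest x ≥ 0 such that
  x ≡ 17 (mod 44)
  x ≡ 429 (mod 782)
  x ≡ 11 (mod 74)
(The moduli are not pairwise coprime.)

73937

gcd(44, 782) = 2 and 2 | (429 − 17), so the pair is consistent; merging gives x ≡ 5121 (mod 17204), where 17204 = lcm(44, 782).
gcd(17204, 74) = 2 and 2 | (11 − 5121), so the pair is consistent; merging gives x ≡ 73937 (mod 636548), where 636548 = lcm(17204, 74).
The solution is unique modulo lcm(44, 782, 74) = 636548.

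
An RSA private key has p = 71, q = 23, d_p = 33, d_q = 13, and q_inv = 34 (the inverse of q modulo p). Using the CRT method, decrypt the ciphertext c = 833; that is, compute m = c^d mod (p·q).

343

m₁ = c^(d_p) mod p: c ≡ 52 (mod 71), and 52^33 mod 71 = 59.
m₂ = c^(d_q) mod q: c ≡ 5 (mod 23), and 5^13 mod 23 = 21.
h = q_inv·(m₁ − m₂) mod p = 34·(59 − 21) mod 71 = 14.
m = m₂ + h·q = 21 + 14·23 = 343.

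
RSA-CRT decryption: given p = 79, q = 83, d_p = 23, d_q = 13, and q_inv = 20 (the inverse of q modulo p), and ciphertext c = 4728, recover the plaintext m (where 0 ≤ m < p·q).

6249

m₁ = c^(d_p) mod p: c ≡ 67 (mod 79), and 67^23 mod 79 = 8.
m₂ = c^(d_q) mod q: c ≡ 80 (mod 83), and 80^13 mod 83 = 24.
h = q_inv·(m₁ − m₂) mod p = 20·(8 − 24) mod 79 = 75.
m = m₂ + h·q = 24 + 75·83 = 6249.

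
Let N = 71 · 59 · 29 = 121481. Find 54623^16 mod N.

Mod 71: 54623 ≡ 24; 24^16 ≡ 58 (mod 71).
Mod 59: 54623 ≡ 48; 48^16 ≡ 12 (mod 59).
Mod 29: 54623 ≡ 16; 16^16 ≡ 24 (mod 29).
Combine by CRT: x ≡ 58 (mod 71), x ≡ 12 (mod 59), x ≡ 24 (mod 29) ⇒ x ≡ 29807 (mod 121481).

29807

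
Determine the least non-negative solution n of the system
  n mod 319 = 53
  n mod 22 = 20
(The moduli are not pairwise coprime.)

gcd(319, 22) = 11 and 11 | (20 − 53), so the pair is consistent; merging gives n ≡ 372 (mod 638), where 638 = lcm(319, 22).
The solution is unique modulo lcm(319, 22) = 638.

372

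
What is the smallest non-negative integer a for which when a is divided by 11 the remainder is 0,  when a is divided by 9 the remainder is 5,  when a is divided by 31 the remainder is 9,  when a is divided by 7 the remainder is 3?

18392

Combine the congruences pairwise.
From a ≡ 0 (mod 11) write a = 0 + 11t. Substituting into a ≡ 5 (mod 9) gives 11t ≡ 5 (mod 9), and since 2⁻¹ ≡ 5 (mod 9), t ≡ 7. Hence a ≡ 0 + 11·7 = 77 (mod 99).
From a ≡ 77 (mod 99) write a = 77 + 99t. Substituting into a ≡ 9 (mod 31) gives 99t ≡ 25 (mod 31), and since 6⁻¹ ≡ 26 (mod 31), t ≡ 30. Hence a ≡ 77 + 99·30 = 3047 (mod 3069).
From a ≡ 3047 (mod 3069) write a = 3047 + 3069t. Substituting into a ≡ 3 (mod 7) gives 3069t ≡ 1 (mod 7), and since 3⁻¹ ≡ 5 (mod 7), t ≡ 5. Hence a ≡ 3047 + 3069·5 = 18392 (mod 21483).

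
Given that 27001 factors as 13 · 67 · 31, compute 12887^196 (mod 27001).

Mod 13: 12887 ≡ 4; by Fermat, exponent reduces to 196 mod 12 = 4; 4^4 ≡ 9 (mod 13).
Mod 67: 12887 ≡ 23; by Fermat, exponent reduces to 196 mod 66 = 64; 23^64 ≡ 19 (mod 67).
Mod 31: 12887 ≡ 22; by Fermat, exponent reduces to 196 mod 30 = 16; 22^16 ≡ 9 (mod 31).
Combine by CRT: x ≡ 9 (mod 13), x ≡ 19 (mod 67), x ≡ 9 (mod 31) ⇒ x ≡ 4039 (mod 27001).

4039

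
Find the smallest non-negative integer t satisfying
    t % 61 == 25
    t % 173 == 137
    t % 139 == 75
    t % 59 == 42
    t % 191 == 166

6527051570

The moduli are pairwise coprime; N = 61·173·139·59·191 = 16530124223.
N/61 = 270985643; 270985643 ≡ 36 (mod 61); 36·39 ≡ 1, so inverse 39.
N/173 = 95549851; 95549851 ≡ 48 (mod 173); 48·155 ≡ 1, so inverse 155.
N/139 = 118921757; 118921757 ≡ 29 (mod 139); 29·24 ≡ 1, so inverse 24.
N/59 = 280171597; 280171597 ≡ 8 (mod 59); 8·37 ≡ 1, so inverse 37.
N/191 = 86545153; 86545153 ≡ 188 (mod 191); 188·127 ≡ 1, so inverse 127.
t ≡ 25·270985643·39 + 137·95549851·155 + 75·118921757·24 + 42·280171597·37 + 166·86545153·127 = 4767202827794.
4767202827794 mod 16530124223 = 6527051570.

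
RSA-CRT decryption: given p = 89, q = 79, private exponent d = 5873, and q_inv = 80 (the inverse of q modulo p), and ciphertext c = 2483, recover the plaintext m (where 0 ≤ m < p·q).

d_p = d mod (p−1) = 5873 mod 88 = 65; d_q = d mod (q−1) = 23.
m₁ = c^(d_p) mod p: c ≡ 80 (mod 89), and 80^65 mod 89 = 10.
m₂ = c^(d_q) mod q: c ≡ 34 (mod 79), and 34^23 mod 79 = 68.
h = q_inv·(m₁ − m₂) mod p = 80·(10 − 68) mod 89 = 77.
m = m₂ + h·q = 68 + 77·79 = 6151.

6151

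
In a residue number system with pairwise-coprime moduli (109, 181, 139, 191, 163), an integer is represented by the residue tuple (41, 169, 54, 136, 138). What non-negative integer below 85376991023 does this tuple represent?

45267949215

The moduli are pairwise coprime; N = 109·181·139·191·163 = 85376991023.
N/109 = 783275147; 783275147 ≡ 57 (mod 109); 57·44 ≡ 1, so inverse 44.
N/181 = 471696083; 471696083 ≡ 128 (mod 181); 128·140 ≡ 1, so inverse 140.
N/139 = 614222957; 614222957 ≡ 27 (mod 139); 27·103 ≡ 1, so inverse 103.
N/191 = 446999953; 446999953 ≡ 170 (mod 191); 170·100 ≡ 1, so inverse 100.
N/163 = 523785221; 523785221 ≡ 43 (mod 163); 43·91 ≡ 1, so inverse 91.
x ≡ 41·783275147·44 + 169·471696083·140 + 54·614222957·103 + 136·446999953·100 + 138·523785221·91 = 28646559941920.
28646559941920 mod 85376991023 = 45267949215.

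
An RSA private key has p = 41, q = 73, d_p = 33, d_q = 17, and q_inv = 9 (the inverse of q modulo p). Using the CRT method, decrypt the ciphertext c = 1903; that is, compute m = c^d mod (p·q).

2356

m₁ = c^(d_p) mod p: c ≡ 17 (mod 41), and 17^33 mod 41 = 19.
m₂ = c^(d_q) mod q: c ≡ 5 (mod 73), and 5^17 mod 73 = 20.
h = q_inv·(m₁ − m₂) mod p = 9·(19 − 20) mod 41 = 32.
m = m₂ + h·q = 20 + 32·73 = 2356.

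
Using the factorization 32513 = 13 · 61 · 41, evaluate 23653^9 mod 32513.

174

Mod 13: 23653 ≡ 6; 6^9 ≡ 5 (mod 13).
Mod 61: 23653 ≡ 46; 46^9 ≡ 52 (mod 61).
Mod 41: 23653 ≡ 37; 37^9 ≡ 10 (mod 41).
Combine by CRT: x ≡ 5 (mod 13), x ≡ 52 (mod 61), x ≡ 10 (mod 41) ⇒ x ≡ 174 (mod 32513).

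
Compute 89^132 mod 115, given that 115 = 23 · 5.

1

Mod 23: 89 ≡ 20; since 22 | 132, by Fermat 20^132 ≡ 1 (mod 23).
Mod 5: 89 ≡ 4; since 4 | 132, by Fermat 4^132 ≡ 1 (mod 5).
Combine by CRT: x ≡ 1 (mod 23), x ≡ 1 (mod 5) ⇒ x ≡ 1 (mod 115).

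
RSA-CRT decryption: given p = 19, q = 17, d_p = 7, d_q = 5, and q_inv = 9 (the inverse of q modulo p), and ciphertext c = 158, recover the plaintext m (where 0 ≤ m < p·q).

218

m₁ = c^(d_p) mod p: c ≡ 6 (mod 19), and 6^7 mod 19 = 9.
m₂ = c^(d_q) mod q: c ≡ 5 (mod 17), and 5^5 mod 17 = 14.
h = q_inv·(m₁ − m₂) mod p = 9·(9 − 14) mod 19 = 12.
m = m₂ + h·q = 14 + 12·17 = 218.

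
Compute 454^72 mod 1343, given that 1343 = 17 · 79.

67

Mod 17: 454 ≡ 12; by Fermat, exponent reduces to 72 mod 16 = 8; 12^8 ≡ 16 (mod 17).
Mod 79: 454 ≡ 59; 59^72 ≡ 67 (mod 79).
Combine by CRT: x ≡ 16 (mod 17), x ≡ 67 (mod 79) ⇒ x ≡ 67 (mod 1343).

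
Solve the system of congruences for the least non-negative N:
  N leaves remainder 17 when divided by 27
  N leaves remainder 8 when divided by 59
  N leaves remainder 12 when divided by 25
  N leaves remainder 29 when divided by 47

Combine the congruences pairwise.
From N ≡ 17 (mod 27) write N = 17 + 27t. Substituting into N ≡ 8 (mod 59) gives 27t ≡ 50 (mod 59), and since 27⁻¹ ≡ 35 (mod 59), t ≡ 39. Hence N ≡ 17 + 27·39 = 1070 (mod 1593).
From N ≡ 1070 (mod 1593) write N = 1070 + 1593t. Substituting into N ≡ 12 (mod 25) gives 1593t ≡ 17 (mod 25), and since 18⁻¹ ≡ 7 (mod 25), t ≡ 19. Hence N ≡ 1070 + 1593·19 = 31337 (mod 39825).
From N ≡ 31337 (mod 39825) write N = 31337 + 39825t. Substituting into N ≡ 29 (mod 47) gives 39825t ≡ 41 (mod 47), and since 16⁻¹ ≡ 3 (mod 47), t ≡ 29. Hence N ≡ 31337 + 39825·29 = 1186262 (mod 1871775).

1186262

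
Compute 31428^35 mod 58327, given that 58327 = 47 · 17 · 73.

Mod 47: 31428 ≡ 32; 32^35 ≡ 28 (mod 47).
Mod 17: 31428 ≡ 12; by Fermat, exponent reduces to 35 mod 16 = 3; 12^3 ≡ 11 (mod 17).
Mod 73: 31428 ≡ 38; 38^35 ≡ 25 (mod 73).
Combine by CRT: x ≡ 28 (mod 47), x ≡ 11 (mod 17), x ≡ 25 (mod 73) ⇒ x ≡ 15209 (mod 58327).

15209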